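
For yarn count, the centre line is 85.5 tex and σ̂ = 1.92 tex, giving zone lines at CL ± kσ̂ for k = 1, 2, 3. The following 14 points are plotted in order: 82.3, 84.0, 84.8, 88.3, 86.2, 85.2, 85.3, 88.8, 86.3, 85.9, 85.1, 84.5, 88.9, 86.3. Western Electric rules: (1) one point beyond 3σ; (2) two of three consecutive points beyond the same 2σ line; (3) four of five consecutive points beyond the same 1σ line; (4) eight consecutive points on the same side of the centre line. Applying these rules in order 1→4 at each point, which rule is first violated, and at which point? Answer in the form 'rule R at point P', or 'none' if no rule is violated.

none

Zone of each point (C = within 1σ̂, B = 1σ̂–2σ̂, A = 2σ̂–3σ̂, * = beyond 3σ̂; sign = side of CL): 1:-B, 2:-C, 3:-C, 4:+B, 5:+C, 6:-C, 7:-C, 8:+B, 9:+C, 10:+C, 11:-C, 12:-C, 13:+B, 14:+C
No rule fires across all 14 points.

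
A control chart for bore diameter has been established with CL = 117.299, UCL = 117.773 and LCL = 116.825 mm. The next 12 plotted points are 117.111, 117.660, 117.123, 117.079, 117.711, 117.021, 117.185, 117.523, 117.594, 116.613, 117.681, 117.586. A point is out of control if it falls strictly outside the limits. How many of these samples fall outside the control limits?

1

Compare each point to [116.825, 117.773]: sample 10 = 116.613 < LCL.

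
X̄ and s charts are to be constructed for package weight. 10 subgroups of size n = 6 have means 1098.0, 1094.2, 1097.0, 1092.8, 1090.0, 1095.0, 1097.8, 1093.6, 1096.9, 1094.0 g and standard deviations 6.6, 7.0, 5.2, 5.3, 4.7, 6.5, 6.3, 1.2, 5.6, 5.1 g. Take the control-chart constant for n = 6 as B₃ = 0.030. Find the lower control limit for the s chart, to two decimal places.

s̄ = (6.6 + 7.0 + 5.2 + 5.3 + 4.7 + 6.5 + 6.3 + 1.2 + 5.6 + 5.1) / 10 = 5.3500
LCL_s = B₃·s̄ = 0.030 × 5.3500 = 0.1605

0.16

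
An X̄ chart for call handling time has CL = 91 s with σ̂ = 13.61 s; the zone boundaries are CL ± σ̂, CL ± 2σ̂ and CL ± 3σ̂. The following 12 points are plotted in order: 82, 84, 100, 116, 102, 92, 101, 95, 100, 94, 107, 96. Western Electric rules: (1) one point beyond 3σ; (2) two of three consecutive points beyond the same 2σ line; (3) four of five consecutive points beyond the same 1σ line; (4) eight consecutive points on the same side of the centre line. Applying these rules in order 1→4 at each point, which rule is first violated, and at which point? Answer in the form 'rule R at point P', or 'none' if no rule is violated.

Zone of each point (C = within 1σ̂, B = 1σ̂–2σ̂, A = 2σ̂–3σ̂, * = beyond 3σ̂; sign = side of CL): 1:-C, 2:-C, 3:+C, 4:+B, 5:+C, 6:+C, 7:+C, 8:+C, 9:+C, 10:+C, 11:+B, 12:+C
Rule 4 (eight consecutive points on the same side of the centre line) is satisfied at point 10.

rule 4 at point 10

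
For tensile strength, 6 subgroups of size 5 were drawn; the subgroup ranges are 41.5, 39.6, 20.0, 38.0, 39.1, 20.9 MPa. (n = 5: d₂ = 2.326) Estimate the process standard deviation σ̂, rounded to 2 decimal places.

R̄ = (41.5 + 39.6 + 20.0 + 38.0 + 39.1 + 20.9) / 6 = 33.1833
σ̂ = R̄ / d₂ = 33.1833 / 2.326 = 14.2663

14.27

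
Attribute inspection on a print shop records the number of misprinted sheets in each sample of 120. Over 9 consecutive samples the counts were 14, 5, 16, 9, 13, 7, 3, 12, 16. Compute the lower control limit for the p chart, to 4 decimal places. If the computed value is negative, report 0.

p̄ = Σdᵢ / (k·n) = 95 / (9 × 120) = 0.08796
LCL = p̄ − 3·√(p̄(1−p̄)/n) = 0.08796 − 3 × 0.02586 = 0.01039

0.0104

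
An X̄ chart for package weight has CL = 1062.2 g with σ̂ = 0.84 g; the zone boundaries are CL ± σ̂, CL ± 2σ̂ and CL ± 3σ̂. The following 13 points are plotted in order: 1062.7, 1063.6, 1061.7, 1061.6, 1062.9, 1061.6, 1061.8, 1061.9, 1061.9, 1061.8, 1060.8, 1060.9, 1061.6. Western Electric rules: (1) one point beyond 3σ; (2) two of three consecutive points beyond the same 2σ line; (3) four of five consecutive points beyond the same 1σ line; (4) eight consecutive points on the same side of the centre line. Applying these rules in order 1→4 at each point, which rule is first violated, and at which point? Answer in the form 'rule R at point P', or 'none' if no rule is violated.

Zone of each point (C = within 1σ̂, B = 1σ̂–2σ̂, A = 2σ̂–3σ̂, * = beyond 3σ̂; sign = side of CL): 1:+C, 2:+B, 3:-C, 4:-C, 5:+C, 6:-C, 7:-C, 8:-C, 9:-C, 10:-C, 11:-B, 12:-B, 13:-C
Rule 4 (eight consecutive points on the same side of the centre line) is satisfied at point 13.

rule 4 at point 13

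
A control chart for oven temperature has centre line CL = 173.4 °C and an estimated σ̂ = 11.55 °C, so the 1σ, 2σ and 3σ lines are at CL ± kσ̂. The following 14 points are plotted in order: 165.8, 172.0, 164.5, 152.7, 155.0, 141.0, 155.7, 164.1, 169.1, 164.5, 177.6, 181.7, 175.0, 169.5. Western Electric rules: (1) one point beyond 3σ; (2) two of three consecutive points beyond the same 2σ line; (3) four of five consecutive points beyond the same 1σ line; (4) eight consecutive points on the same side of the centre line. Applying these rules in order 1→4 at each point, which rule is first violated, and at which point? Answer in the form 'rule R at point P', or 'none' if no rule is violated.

Zone of each point (C = within 1σ̂, B = 1σ̂–2σ̂, A = 2σ̂–3σ̂, * = beyond 3σ̂; sign = side of CL): 1:-C, 2:-C, 3:-C, 4:-B, 5:-B, 6:-A, 7:-B, 8:-C, 9:-C, 10:-C, 11:+C, 12:+C, 13:+C, 14:-C
Rule 3 (four of five consecutive points beyond the same 1σ limit) is satisfied at point 7.

rule 3 at point 7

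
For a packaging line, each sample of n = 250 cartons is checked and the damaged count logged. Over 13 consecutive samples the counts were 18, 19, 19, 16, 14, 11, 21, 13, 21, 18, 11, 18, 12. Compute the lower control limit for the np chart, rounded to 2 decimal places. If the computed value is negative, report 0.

4.54

p̄ = Σdᵢ / (k·n) = 211 / (13 × 250) = 0.06492
LCL = np̄ − 3·√(np̄(1−p̄)) = 16.2308 − 3 × 3.8958 = 4.5435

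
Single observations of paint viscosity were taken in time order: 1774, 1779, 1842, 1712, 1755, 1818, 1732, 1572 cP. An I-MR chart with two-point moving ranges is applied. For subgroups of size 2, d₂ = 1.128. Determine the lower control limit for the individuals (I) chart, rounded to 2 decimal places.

1539.03

X̄ = (1774 + 1779 + 1842 + 1712 + 1755 + 1818 + 1732 + 1572) / 8 = 1748.0000
Moving ranges: 5, 63, 130, 43, 63, 86, 160; M̄R̄ = 550.0000 / 7 = 78.5714
LCL = X̄ − 3·M̄R̄/d₂ = 1748.0000 − 3 × 78.5714 / 1.128 = 1539.0334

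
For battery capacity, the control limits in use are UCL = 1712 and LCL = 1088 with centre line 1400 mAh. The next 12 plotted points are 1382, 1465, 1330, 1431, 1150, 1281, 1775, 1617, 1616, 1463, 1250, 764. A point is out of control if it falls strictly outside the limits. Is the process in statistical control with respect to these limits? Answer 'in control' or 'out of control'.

out of control

Compare each point to [1088, 1712]: sample 7 = 1775 > UCL; sample 12 = 764 < LCL.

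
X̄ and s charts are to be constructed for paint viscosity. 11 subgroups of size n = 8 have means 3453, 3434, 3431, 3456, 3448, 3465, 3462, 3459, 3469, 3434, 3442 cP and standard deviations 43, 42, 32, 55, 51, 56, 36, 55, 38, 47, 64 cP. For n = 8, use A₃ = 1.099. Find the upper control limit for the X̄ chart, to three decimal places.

3502.126

X̄̄ = (3453 + 3434 + 3431 + 3456 + 3448 + 3465 + 3462 + 3459 + 3469 + 3434 + 3442) / 11 = 3450.2727
s̄ = (43 + 42 + 32 + 55 + 51 + 56 + 36 + 55 + 38 + 47 + 64) / 11 = 47.1818
UCL = X̄̄ + A₃·s̄ = 3450.2727 + 1.099 × 47.1818 = 3502.1255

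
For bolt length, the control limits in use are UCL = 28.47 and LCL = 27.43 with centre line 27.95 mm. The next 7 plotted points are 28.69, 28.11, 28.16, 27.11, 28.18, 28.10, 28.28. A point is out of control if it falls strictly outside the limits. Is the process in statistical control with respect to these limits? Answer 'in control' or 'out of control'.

Compare each point to [27.43, 28.47]: sample 1 = 28.69 > UCL; sample 4 = 27.11 < LCL.

out of control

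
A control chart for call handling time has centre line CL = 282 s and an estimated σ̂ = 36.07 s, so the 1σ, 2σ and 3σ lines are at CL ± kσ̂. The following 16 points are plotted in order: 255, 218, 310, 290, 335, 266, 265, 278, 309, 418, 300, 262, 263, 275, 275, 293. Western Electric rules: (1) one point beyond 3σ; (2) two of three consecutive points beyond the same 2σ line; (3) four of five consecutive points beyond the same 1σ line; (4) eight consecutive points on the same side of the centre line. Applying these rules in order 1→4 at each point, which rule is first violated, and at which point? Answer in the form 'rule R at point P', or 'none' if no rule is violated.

Zone of each point (C = within 1σ̂, B = 1σ̂–2σ̂, A = 2σ̂–3σ̂, * = beyond 3σ̂; sign = side of CL): 1:-C, 2:-B, 3:+C, 4:+C, 5:+B, 6:-C, 7:-C, 8:-C, 9:+C, 10:+*, 11:+C, 12:-C, 13:-C, 14:-C, 15:-C, 16:+C
Rule 1 (one point beyond the 3σ limits) is satisfied at point 10.

rule 1 at point 10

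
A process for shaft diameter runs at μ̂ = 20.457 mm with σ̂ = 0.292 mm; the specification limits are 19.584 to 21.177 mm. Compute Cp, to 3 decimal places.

0.909

Cp = (USL − LSL) / (6σ̂) = (21.177 − 19.584) / (6 × 0.292) = 1.5930 / 1.7520 = 0.9092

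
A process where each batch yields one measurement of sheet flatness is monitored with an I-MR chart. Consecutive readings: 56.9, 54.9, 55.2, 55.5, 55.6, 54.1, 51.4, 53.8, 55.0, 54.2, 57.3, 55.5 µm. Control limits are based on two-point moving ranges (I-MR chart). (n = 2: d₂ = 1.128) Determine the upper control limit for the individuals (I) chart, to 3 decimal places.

58.867

X̄ = (56.9 + 54.9 + 55.2 + 55.5 + 55.6 + 54.1 + 51.4 + 53.8 + 55.0 + 54.2 + 57.3 + 55.5) / 12 = 54.9500
Moving ranges: 2.0, 0.3, 0.3, 0.1, 1.5, 2.7, 2.4, 1.2, 0.8, 3.1, 1.8; M̄R̄ = 16.2000 / 11 = 1.4727
UCL = X̄ + 3·M̄R̄/d₂ = 54.9500 + 3 × 1.4727 / 1.128 = 58.8668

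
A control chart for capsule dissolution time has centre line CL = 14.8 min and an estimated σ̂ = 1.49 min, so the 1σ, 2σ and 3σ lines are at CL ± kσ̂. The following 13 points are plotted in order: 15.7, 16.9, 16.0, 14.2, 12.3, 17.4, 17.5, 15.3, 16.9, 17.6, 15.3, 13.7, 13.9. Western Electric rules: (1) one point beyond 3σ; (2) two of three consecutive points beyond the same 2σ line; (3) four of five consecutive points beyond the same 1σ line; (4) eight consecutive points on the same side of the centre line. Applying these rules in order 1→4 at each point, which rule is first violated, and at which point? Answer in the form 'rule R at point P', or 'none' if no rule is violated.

rule 3 at point 10

Zone of each point (C = within 1σ̂, B = 1σ̂–2σ̂, A = 2σ̂–3σ̂, * = beyond 3σ̂; sign = side of CL): 1:+C, 2:+B, 3:+C, 4:-C, 5:-B, 6:+B, 7:+B, 8:+C, 9:+B, 10:+B, 11:+C, 12:-C, 13:-C
Rule 3 (four of five consecutive points beyond the same 1σ limit) is satisfied at point 10.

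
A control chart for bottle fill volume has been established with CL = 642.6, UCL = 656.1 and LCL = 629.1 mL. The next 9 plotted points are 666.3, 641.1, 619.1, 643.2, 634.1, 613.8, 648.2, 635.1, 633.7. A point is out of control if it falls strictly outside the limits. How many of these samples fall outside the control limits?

3

Compare each point to [629.1, 656.1]: sample 1 = 666.3 > UCL; sample 3 = 619.1 < LCL; sample 6 = 613.8 < LCL.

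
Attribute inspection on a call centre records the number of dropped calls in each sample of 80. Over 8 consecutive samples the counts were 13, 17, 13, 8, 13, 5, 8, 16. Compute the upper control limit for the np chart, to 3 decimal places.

21.081

p̄ = Σdᵢ / (k·n) = 93 / (8 × 80) = 0.14531
UCL = np̄ + 3·√(np̄(1−p̄)) = 11.6250 + 3 × √(11.6250×0.85469) = 11.6250 + 3 × 3.1521 = 21.0813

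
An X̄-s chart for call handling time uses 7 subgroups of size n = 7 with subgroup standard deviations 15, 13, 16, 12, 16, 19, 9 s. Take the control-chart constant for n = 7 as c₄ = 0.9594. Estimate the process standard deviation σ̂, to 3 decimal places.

14.890

s̄ = (15 + 13 + 16 + 12 + 16 + 19 + 9) / 7 = 14.2857
σ̂ = s̄ / c₄ = 14.2857 / 0.9594 = 14.8903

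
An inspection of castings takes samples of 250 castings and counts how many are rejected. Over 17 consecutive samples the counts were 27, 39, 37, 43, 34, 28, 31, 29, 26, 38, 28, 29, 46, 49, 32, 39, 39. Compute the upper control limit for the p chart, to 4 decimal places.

p̄ = Σdᵢ / (k·n) = 594 / (17 × 250) = 0.13976
UCL = p̄ + 3·√(p̄(1−p̄)/n) = 0.13976 + 3 × √(0.13976×0.86024/250) = 0.13976 + 3 × 0.02193 = 0.20555

0.2056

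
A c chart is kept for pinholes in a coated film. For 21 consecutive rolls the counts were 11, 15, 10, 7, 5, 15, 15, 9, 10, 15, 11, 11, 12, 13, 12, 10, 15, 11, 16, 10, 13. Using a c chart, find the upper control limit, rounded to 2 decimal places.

c̄ = (11 + 15 + 10 + 7 + 5 + 15 + 15 + 9 + 10 + 15 + 11 + 11 + 12 + 13 + 12 + 10 + 15 + 11 + 16 + 10 + 13) / 21 = 246 / 21 = 11.7143
UCL = c̄ + 3√c̄ = 11.7143 + 3 × √11.7143 = 11.7143 + 3 × 3.4226 = 21.9821

21.98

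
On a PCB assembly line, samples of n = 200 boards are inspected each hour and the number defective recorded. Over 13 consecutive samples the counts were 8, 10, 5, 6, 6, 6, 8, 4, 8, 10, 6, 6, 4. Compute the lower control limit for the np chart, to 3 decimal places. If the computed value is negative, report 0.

0.000

p̄ = Σdᵢ / (k·n) = 87 / (13 × 200) = 0.03346
LCL = np̄ − 3·√(np̄(1−p̄)) = 6.6923 − 3 × 2.5433 = -0.9376 → 0 (negative, so LCL = 0)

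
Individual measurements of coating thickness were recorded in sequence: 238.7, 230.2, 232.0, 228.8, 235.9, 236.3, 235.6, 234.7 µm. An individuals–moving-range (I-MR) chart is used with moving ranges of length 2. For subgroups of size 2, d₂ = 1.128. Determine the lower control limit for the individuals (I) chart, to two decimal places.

225.44

X̄ = (238.7 + 230.2 + 232.0 + 228.8 + 235.9 + 236.3 + 235.6 + 234.7) / 8 = 234.0250
Moving ranges: 8.5, 1.8, 3.2, 7.1, 0.4, 0.7, 0.9; M̄R̄ = 22.6000 / 7 = 3.2286
LCL = X̄ − 3·M̄R̄/d₂ = 234.0250 − 3 × 3.2286 / 1.128 = 225.4384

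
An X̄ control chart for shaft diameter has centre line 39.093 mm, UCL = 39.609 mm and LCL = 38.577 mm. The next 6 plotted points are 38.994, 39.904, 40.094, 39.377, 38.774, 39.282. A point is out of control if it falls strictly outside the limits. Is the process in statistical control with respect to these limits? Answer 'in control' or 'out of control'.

out of control

Compare each point to [38.577, 39.609]: sample 2 = 39.904 > UCL; sample 3 = 40.094 > UCL.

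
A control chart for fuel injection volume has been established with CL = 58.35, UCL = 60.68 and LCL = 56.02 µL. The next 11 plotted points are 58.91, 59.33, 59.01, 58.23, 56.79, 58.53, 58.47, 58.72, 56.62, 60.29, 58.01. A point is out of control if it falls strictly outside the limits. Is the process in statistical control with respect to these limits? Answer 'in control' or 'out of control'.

in control

All 11 points lie within [56.02, 60.68].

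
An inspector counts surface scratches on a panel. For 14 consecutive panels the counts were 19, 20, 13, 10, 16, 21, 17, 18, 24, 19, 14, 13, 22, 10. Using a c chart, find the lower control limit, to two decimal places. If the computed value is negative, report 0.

c̄ = (19 + 20 + 13 + 10 + 16 + 21 + 17 + 18 + 24 + 19 + 14 + 13 + 22 + 10) / 14 = 236 / 14 = 16.8571
LCL = c̄ − 3√c̄ = 16.8571 − 3 × 4.1057 = 4.5399

4.54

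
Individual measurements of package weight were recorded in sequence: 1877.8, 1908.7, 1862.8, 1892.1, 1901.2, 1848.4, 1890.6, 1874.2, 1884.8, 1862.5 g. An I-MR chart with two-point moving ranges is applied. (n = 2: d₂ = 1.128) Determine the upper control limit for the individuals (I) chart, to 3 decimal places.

X̄ = (1877.8 + 1908.7 + 1862.8 + 1892.1 + 1901.2 + 1848.4 + 1890.6 + 1874.2 + 1884.8 + 1862.5) / 10 = 1880.3100
Moving ranges: 30.9, 45.9, 29.3, 9.1, 52.8, 42.2, 16.4, 10.6, 22.3; M̄R̄ = 259.5000 / 9 = 28.8333
UCL = X̄ + 3·M̄R̄/d₂ = 1880.3100 + 3 × 28.8333 / 1.128 = 1956.9944

1956.994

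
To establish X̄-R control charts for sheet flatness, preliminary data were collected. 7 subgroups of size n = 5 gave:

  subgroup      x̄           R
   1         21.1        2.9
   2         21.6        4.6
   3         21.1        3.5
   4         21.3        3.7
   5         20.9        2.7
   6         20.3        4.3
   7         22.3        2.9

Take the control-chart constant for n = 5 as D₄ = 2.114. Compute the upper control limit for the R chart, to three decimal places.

7.429

R̄ = (2.9 + 4.6 + 3.5 + 3.7 + 2.7 + 4.3 + 2.9) / 7 = 24.6000 / 7 = 3.5143
UCL_R = D₄·R̄ = 2.114 × 3.5143 = 7.4292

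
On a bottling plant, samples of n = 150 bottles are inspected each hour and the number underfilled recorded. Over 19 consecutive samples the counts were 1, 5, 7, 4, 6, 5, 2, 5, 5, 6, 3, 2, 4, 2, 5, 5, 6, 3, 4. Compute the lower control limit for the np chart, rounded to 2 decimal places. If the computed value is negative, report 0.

0.00

p̄ = Σdᵢ / (k·n) = 80 / (19 × 150) = 0.02807
LCL = np̄ − 3·√(np̄(1−p̄)) = 4.2105 − 3 × 2.0230 = -1.8583 → 0 (negative, so LCL = 0)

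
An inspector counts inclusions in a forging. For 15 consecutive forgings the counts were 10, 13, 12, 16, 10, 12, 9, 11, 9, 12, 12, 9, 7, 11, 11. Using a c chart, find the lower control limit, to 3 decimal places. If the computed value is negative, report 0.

1.014

c̄ = (10 + 13 + 12 + 16 + 10 + 12 + 9 + 11 + 9 + 12 + 12 + 9 + 7 + 11 + 11) / 15 = 164 / 15 = 10.9333
LCL = c̄ − 3√c̄ = 10.9333 − 3 × 3.3066 = 1.0137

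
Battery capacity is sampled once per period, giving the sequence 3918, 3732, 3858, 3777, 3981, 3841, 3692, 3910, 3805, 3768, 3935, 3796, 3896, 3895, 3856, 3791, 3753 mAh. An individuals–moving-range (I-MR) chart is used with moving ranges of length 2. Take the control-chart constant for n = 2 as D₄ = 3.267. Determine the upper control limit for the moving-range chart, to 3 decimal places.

366.517

Moving ranges: 186, 126, 81, 204, 140, 149, 218, 105, 37, 167, 139, 100, 1, 39, 65, 38; M̄R̄ = 1795.0000 / 16 = 112.1875
UCL_MR = D₄·M̄R̄ = 3.267 × 112.1875 = 366.5166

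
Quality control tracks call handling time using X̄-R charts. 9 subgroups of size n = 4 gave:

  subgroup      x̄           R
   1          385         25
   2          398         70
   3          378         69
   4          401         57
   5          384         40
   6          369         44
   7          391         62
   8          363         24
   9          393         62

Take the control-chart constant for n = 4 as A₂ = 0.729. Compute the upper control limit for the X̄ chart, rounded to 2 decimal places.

421.36

X̄̄ = (385 + 398 + 378 + 401 + 384 + 369 + 391 + 363 + 393) / 9 = 3462.0000 / 9 = 384.6667
R̄ = (25 + 70 + 69 + 57 + 40 + 44 + 62 + 24 + 62) / 9 = 453.0000 / 9 = 50.3333
UCL = X̄̄ + A₂·R̄ = 384.6667 + 0.729 × 50.3333 = 421.3597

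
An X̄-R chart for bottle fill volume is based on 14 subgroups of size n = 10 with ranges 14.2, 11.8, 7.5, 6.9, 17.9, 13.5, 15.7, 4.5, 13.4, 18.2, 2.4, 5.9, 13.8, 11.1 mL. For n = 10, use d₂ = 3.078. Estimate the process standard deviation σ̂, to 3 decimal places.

3.639

R̄ = (14.2 + 11.8 + 7.5 + 6.9 + 17.9 + 13.5 + 15.7 + 4.5 + 13.4 + 18.2 + 2.4 + 5.9 + 13.8 + 11.1) / 14 = 11.2000
σ̂ = R̄ / d₂ = 11.2000 / 3.078 = 3.6387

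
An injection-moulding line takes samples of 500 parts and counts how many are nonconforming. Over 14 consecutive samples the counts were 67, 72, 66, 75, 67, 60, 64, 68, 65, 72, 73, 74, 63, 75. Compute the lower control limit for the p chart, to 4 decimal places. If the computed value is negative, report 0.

p̄ = Σdᵢ / (k·n) = 961 / (14 × 500) = 0.13729
LCL = p̄ − 3·√(p̄(1−p̄)/n) = 0.13729 − 3 × 0.01539 = 0.09111

0.0911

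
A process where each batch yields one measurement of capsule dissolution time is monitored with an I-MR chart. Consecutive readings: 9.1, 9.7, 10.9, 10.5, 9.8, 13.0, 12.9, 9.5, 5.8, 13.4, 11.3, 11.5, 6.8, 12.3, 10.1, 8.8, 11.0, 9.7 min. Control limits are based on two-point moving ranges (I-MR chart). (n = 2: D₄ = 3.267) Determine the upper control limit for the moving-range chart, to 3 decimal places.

7.764

Moving ranges: 0.6, 1.2, 0.4, 0.7, 3.2, 0.1, 3.4, 3.7, 7.6, 2.1, 0.2, 4.7, 5.5, 2.2, 1.3, 2.2, 1.3; M̄R̄ = 40.4000 / 17 = 2.3765
UCL_MR = D₄·M̄R̄ = 3.267 × 2.3765 = 7.7639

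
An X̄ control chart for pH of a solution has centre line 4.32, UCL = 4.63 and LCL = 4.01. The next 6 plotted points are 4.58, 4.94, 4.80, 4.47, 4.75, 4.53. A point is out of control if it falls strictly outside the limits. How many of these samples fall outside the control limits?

3

Compare each point to [4.01, 4.63]: sample 2 = 4.94 > UCL; sample 3 = 4.80 > UCL; sample 5 = 4.75 > UCL.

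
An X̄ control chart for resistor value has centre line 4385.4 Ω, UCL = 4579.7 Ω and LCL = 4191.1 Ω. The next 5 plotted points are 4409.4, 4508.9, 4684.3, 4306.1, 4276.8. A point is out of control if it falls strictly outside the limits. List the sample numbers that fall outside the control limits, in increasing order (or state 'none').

Compare each point to [4191.1, 4579.7]: sample 3 = 4684.3 > UCL.

3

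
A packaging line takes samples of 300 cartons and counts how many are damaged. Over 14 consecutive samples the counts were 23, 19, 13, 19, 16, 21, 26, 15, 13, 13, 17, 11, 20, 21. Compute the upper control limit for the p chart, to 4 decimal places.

p̄ = Σdᵢ / (k·n) = 247 / (14 × 300) = 0.05881
UCL = p̄ + 3·√(p̄(1−p̄)/n) = 0.05881 + 3 × √(0.05881×0.94119/300) = 0.05881 + 3 × 0.01358 = 0.09956

0.0996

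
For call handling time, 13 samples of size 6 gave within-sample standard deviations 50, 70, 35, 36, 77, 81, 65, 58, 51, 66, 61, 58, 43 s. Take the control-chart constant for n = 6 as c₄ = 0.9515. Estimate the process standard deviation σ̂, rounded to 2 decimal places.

60.71

s̄ = (50 + 70 + 35 + 36 + 77 + 81 + 65 + 58 + 51 + 66 + 61 + 58 + 43) / 13 = 57.7692
σ̂ = s̄ / c₄ = 57.7692 / 0.9515 = 60.7139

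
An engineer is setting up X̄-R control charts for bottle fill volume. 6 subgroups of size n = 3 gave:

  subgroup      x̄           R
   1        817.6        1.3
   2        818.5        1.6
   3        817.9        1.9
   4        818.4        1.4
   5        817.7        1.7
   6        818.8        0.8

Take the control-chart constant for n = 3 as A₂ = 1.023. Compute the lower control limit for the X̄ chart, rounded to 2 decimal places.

X̄̄ = (817.6 + 818.5 + 817.9 + 818.4 + 817.7 + 818.8) / 6 = 4908.9000 / 6 = 818.1500
R̄ = (1.3 + 1.6 + 1.9 + 1.4 + 1.7 + 0.8) / 6 = 8.7000 / 6 = 1.4500
LCL = X̄̄ − A₂·R̄ = 818.1500 − 1.023 × 1.4500 = 816.6667

816.67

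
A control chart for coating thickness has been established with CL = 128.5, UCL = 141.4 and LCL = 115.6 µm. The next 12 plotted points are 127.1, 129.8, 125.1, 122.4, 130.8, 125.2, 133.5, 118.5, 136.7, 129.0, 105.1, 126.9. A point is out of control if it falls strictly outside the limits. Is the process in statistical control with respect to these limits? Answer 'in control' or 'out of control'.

out of control

Compare each point to [115.6, 141.4]: sample 11 = 105.1 < LCL.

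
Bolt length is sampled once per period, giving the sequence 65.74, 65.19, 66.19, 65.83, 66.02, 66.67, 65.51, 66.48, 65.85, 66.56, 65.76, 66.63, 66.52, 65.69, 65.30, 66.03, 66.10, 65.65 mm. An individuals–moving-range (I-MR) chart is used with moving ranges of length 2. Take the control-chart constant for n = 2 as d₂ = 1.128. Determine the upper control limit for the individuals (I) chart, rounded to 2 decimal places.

67.62

X̄ = (65.74 + 65.19 + 66.19 + 65.83 + 66.02 + 66.67 + 65.51 + 66.48 + 65.85 + 66.56 + 65.76 + 66.63 + 66.52 + 65.69 + 65.30 + 66.03 + 66.10 + 65.65) / 18 = 65.9844
Moving ranges: 0.55, 1.00, 0.36, 0.19, 0.65, 1.16, 0.97, 0.63, 0.71, 0.80, 0.87, 0.11, 0.83, 0.39, 0.73, 0.07, 0.45; M̄R̄ = 10.4700 / 17 = 0.6159
UCL = X̄ + 3·M̄R̄/d₂ = 65.9844 + 3 × 0.6159 / 1.128 = 67.6224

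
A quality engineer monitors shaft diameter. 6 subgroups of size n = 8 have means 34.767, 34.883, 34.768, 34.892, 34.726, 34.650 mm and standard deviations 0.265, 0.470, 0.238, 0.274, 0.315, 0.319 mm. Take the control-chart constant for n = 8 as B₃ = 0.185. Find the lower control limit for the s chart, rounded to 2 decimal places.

s̄ = (0.265 + 0.470 + 0.238 + 0.274 + 0.315 + 0.319) / 6 = 0.3135
LCL_s = B₃·s̄ = 0.185 × 0.3135 = 0.0580

0.06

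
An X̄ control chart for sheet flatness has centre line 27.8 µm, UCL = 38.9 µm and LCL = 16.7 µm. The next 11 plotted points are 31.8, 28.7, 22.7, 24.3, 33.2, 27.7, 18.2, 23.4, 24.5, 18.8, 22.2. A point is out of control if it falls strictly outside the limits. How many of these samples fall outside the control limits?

0

All 11 points lie within [16.7, 38.9].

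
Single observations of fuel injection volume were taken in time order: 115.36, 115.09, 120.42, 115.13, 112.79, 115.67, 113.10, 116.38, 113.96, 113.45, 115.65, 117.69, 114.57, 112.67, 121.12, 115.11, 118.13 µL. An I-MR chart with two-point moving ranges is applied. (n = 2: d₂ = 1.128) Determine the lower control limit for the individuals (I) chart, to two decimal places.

107.08

X̄ = (115.36 + 115.09 + 120.42 + 115.13 + 112.79 + 115.67 + 113.10 + 116.38 + 113.96 + 113.45 + 115.65 + 117.69 + 114.57 + 112.67 + 121.12 + 115.11 + 118.13) / 17 = 115.6641
Moving ranges: 0.27, 5.33, 5.29, 2.34, 2.88, 2.57, 3.28, 2.42, 0.51, 2.20, 2.04, 3.12, 1.90, 8.45, 6.01, 3.02; M̄R̄ = 51.6300 / 16 = 3.2269
LCL = X̄ − 3·M̄R̄/d₂ = 115.6641 − 3 × 3.2269 / 1.128 = 107.0820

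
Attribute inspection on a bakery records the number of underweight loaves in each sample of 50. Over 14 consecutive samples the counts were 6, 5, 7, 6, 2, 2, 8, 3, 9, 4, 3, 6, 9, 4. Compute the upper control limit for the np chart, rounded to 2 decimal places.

11.81

p̄ = Σdᵢ / (k·n) = 74 / (14 × 50) = 0.10571
UCL = np̄ + 3·√(np̄(1−p̄)) = 5.2857 + 3 × √(5.2857×0.89429) = 5.2857 + 3 × 2.1742 = 11.8082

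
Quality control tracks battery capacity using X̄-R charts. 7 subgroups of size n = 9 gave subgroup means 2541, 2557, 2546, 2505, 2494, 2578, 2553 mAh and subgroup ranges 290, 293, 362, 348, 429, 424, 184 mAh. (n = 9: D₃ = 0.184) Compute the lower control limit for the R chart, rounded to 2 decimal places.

61.25

R̄ = (290 + 293 + 362 + 348 + 429 + 424 + 184) / 7 = 2330.0000 / 7 = 332.8571
LCL_R = D₃·R̄ = 0.184 × 332.8571 = 61.2457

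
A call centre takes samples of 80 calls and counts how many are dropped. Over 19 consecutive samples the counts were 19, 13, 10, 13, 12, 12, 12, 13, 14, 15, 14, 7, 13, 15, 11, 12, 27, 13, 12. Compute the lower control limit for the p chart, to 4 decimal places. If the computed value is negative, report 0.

0.0434

p̄ = Σdᵢ / (k·n) = 257 / (19 × 80) = 0.16908
LCL = p̄ − 3·√(p̄(1−p̄)/n) = 0.16908 − 3 × 0.04191 = 0.04336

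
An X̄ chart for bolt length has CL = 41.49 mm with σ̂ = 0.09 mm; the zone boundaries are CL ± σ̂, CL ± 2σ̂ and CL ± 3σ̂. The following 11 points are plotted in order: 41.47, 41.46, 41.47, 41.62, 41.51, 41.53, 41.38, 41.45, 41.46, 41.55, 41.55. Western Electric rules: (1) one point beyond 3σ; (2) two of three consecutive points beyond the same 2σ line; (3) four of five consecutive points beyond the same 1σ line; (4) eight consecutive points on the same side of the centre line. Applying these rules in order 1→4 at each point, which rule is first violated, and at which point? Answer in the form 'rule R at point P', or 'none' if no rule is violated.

Zone of each point (C = within 1σ̂, B = 1σ̂–2σ̂, A = 2σ̂–3σ̂, * = beyond 3σ̂; sign = side of CL): 1:-C, 2:-C, 3:-C, 4:+B, 5:+C, 6:+C, 7:-B, 8:-C, 9:-C, 10:+C, 11:+C
No rule fires across all 11 points.

none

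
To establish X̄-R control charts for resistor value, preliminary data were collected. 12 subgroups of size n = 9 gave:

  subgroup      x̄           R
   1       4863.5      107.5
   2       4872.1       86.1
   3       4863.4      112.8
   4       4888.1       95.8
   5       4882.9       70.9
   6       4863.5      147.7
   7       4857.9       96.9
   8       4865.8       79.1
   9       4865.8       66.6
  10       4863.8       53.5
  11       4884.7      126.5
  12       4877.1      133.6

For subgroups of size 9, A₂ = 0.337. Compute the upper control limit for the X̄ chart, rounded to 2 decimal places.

4903.77

X̄̄ = (4863.5 + 4872.1 + 4863.4 + 4888.1 + 4882.9 + 4863.5 + 4857.9 + 4865.8 + 4865.8 + 4863.8 + 4884.7 + 4877.1) / 12 = 58448.6000 / 12 = 4870.7167
R̄ = (107.5 + 86.1 + 112.8 + 95.8 + 70.9 + 147.7 + 96.9 + 79.1 + 66.6 + 53.5 + 126.5 + 133.6) / 12 = 1177.0000 / 12 = 98.0833
UCL = X̄̄ + A₂·R̄ = 4870.7167 + 0.337 × 98.0833 = 4903.7707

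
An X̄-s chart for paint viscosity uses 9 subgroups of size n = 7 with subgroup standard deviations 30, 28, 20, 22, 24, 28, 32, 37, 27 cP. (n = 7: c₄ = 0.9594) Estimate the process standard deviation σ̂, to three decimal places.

28.722

s̄ = (30 + 28 + 20 + 22 + 24 + 28 + 32 + 37 + 27) / 9 = 27.5556
σ̂ = s̄ / c₄ = 27.5556 / 0.9594 = 28.7217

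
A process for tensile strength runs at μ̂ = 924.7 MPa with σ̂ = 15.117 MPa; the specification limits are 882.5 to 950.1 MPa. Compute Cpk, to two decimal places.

Cpu = (USL − μ̂) / (3σ̂) = (950.1 − 924.7) / (3 × 15.117) = 0.5601; Cpl = (μ̂ − LSL) / (3σ̂) = (924.7 − 882.5) / (3 × 15.117) = 0.9305; Cpk = min(Cpu, Cpl) = 0.5601

0.56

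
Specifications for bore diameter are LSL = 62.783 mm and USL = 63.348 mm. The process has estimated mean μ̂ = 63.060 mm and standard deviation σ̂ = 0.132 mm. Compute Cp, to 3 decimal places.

0.713

Cp = (USL − LSL) / (6σ̂) = (63.348 − 62.783) / (6 × 0.132) = 0.5650 / 0.7920 = 0.7134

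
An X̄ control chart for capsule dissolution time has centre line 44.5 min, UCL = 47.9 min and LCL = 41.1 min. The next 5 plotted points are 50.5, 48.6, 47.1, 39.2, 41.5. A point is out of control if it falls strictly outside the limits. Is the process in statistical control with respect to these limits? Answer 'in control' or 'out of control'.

Compare each point to [41.1, 47.9]: sample 1 = 50.5 > UCL; sample 2 = 48.6 > UCL; sample 4 = 39.2 < LCL.

out of control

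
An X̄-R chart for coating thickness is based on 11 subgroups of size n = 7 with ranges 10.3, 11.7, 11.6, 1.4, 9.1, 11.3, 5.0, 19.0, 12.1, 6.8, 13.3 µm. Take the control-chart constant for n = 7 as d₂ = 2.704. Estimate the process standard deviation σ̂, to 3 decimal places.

3.752

R̄ = (10.3 + 11.7 + 11.6 + 1.4 + 9.1 + 11.3 + 5.0 + 19.0 + 12.1 + 6.8 + 13.3) / 11 = 10.1455
σ̂ = R̄ / d₂ = 10.1455 / 2.704 = 3.7520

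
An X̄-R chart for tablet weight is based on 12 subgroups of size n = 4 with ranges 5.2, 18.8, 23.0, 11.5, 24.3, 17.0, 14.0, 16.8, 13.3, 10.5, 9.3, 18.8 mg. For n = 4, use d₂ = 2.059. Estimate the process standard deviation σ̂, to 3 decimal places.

7.386

R̄ = (5.2 + 18.8 + 23.0 + 11.5 + 24.3 + 17.0 + 14.0 + 16.8 + 13.3 + 10.5 + 9.3 + 18.8) / 12 = 15.2083
σ̂ = R̄ / d₂ = 15.2083 / 2.059 = 7.3863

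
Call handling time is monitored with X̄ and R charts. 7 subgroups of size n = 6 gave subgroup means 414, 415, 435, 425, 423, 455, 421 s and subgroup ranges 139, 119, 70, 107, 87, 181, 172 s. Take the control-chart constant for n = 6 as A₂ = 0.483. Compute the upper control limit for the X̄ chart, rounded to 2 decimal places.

X̄̄ = (414 + 415 + 435 + 425 + 423 + 455 + 421) / 7 = 2988.0000 / 7 = 426.8571
R̄ = (139 + 119 + 70 + 107 + 87 + 181 + 172) / 7 = 875.0000 / 7 = 125.0000
UCL = X̄̄ + A₂·R̄ = 426.8571 + 0.483 × 125.0000 = 487.2321

487.23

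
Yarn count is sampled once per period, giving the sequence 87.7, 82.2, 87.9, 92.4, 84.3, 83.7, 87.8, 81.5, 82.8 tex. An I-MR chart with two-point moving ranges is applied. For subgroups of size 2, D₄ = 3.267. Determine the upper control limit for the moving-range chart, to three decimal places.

14.742

Moving ranges: 5.5, 5.7, 4.5, 8.1, 0.6, 4.1, 6.3, 1.3; M̄R̄ = 36.1000 / 8 = 4.5125
UCL_MR = D₄·M̄R̄ = 3.267 × 4.5125 = 14.7423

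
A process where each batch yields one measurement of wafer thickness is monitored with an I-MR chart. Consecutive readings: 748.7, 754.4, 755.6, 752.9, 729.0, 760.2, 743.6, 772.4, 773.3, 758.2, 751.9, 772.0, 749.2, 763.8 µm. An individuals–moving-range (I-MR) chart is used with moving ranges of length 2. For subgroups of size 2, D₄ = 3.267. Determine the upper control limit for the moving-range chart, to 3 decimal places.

Moving ranges: 5.7, 1.2, 2.7, 23.9, 31.2, 16.6, 28.8, 0.9, 15.1, 6.3, 20.1, 22.8, 14.6; M̄R̄ = 189.9000 / 13 = 14.6077
UCL_MR = D₄·M̄R̄ = 3.267 × 14.6077 = 47.7233

47.723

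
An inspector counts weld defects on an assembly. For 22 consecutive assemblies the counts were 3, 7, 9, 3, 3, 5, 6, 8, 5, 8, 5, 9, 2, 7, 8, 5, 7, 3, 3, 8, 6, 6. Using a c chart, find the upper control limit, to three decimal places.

c̄ = (3 + 7 + 9 + 3 + 3 + 5 + 6 + 8 + 5 + 8 + 5 + 9 + 2 + 7 + 8 + 5 + 7 + 3 + 3 + 8 + 6 + 6) / 22 = 126 / 22 = 5.7273
UCL = c̄ + 3√c̄ = 5.7273 + 3 × √5.7273 = 5.7273 + 3 × 2.3932 = 12.9068

12.907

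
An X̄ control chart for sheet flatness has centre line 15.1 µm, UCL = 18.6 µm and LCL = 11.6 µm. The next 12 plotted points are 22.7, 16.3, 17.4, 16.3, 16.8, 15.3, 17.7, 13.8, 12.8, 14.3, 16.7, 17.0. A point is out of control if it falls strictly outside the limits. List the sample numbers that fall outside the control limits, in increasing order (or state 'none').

Compare each point to [11.6, 18.6]: sample 1 = 22.7 > UCL.

1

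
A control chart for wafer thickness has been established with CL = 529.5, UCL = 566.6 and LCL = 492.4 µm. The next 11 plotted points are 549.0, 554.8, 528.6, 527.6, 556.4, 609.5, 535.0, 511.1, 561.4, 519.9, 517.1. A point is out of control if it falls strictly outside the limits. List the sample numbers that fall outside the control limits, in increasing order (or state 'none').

Compare each point to [492.4, 566.6]: sample 6 = 609.5 > UCL.

6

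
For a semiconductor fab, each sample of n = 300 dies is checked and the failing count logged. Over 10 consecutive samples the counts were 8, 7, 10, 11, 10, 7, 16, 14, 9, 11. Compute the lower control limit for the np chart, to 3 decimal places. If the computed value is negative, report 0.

p̄ = Σdᵢ / (k·n) = 103 / (10 × 300) = 0.03433
LCL = np̄ − 3·√(np̄(1−p̄)) = 10.3000 − 3 × 3.1538 = 0.8386

0.839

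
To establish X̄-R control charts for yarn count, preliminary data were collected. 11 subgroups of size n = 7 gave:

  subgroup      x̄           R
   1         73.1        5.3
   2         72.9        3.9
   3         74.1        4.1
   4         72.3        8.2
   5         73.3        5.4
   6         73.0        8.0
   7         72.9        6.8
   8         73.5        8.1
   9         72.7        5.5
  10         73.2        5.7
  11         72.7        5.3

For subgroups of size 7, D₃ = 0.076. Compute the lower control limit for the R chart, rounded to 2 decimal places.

R̄ = (5.3 + 3.9 + 4.1 + 8.2 + 5.4 + 8.0 + 6.8 + 8.1 + 5.5 + 5.7 + 5.3) / 11 = 66.3000 / 11 = 6.0273
LCL_R = D₃·R̄ = 0.076 × 6.0273 = 0.4581

0.46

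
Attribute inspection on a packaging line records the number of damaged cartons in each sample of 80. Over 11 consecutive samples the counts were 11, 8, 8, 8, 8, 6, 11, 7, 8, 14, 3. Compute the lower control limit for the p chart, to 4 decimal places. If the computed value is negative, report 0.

0.0019

p̄ = Σdᵢ / (k·n) = 92 / (11 × 80) = 0.10455
LCL = p̄ − 3·√(p̄(1−p̄)/n) = 0.10455 − 3 × 0.03421 = 0.00192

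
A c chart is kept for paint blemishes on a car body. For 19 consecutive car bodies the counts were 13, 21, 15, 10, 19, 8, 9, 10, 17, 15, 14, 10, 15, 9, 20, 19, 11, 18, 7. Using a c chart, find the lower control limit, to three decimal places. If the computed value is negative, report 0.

2.587

c̄ = (13 + 21 + 15 + 10 + 19 + 8 + 9 + 10 + 17 + 15 + 14 + 10 + 15 + 9 + 20 + 19 + 11 + 18 + 7) / 19 = 260 / 19 = 13.6842
LCL = c̄ − 3√c̄ = 13.6842 − 3 × 3.6992 = 2.5866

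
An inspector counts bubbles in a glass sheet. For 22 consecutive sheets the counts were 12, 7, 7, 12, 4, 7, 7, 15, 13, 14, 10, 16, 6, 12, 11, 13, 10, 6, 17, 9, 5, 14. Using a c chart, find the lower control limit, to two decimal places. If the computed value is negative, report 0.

c̄ = (12 + 7 + 7 + 12 + 4 + 7 + 7 + 15 + 13 + 14 + 10 + 16 + 6 + 12 + 11 + 13 + 10 + 6 + 17 + 9 + 5 + 14) / 22 = 227 / 22 = 10.3182
LCL = c̄ − 3√c̄ = 10.3182 − 3 × 3.2122 = 0.6816

0.68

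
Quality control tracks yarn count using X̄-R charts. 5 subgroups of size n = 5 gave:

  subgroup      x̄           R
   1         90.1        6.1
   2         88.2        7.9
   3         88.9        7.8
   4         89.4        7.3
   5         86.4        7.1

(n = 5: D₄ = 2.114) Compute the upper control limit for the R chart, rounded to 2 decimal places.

R̄ = (6.1 + 7.9 + 7.8 + 7.3 + 7.1) / 5 = 36.2000 / 5 = 7.2400
UCL_R = D₄·R̄ = 2.114 × 7.2400 = 15.3054

15.31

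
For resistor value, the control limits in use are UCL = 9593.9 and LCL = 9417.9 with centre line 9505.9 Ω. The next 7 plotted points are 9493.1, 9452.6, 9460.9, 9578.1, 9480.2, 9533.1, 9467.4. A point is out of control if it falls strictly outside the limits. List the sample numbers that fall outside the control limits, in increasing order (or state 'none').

All 7 points lie within [9417.9, 9593.9].

none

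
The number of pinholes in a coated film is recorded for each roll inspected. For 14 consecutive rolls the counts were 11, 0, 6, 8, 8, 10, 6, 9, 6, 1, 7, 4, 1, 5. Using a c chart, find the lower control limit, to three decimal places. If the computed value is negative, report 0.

0.000

c̄ = (11 + 0 + 6 + 8 + 8 + 10 + 6 + 9 + 6 + 1 + 7 + 4 + 1 + 5) / 14 = 82 / 14 = 5.8571
LCL = c̄ − 3√c̄ = 5.8571 − 3 × 2.4202 = -1.4033 → 0 (cannot be negative)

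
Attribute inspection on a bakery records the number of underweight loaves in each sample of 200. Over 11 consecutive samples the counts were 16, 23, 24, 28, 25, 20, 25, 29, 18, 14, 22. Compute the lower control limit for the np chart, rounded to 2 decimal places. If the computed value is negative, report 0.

p̄ = Σdᵢ / (k·n) = 244 / (11 × 200) = 0.11091
LCL = np̄ − 3·√(np̄(1−p̄)) = 22.1818 − 3 × 4.4409 = 8.8591

8.86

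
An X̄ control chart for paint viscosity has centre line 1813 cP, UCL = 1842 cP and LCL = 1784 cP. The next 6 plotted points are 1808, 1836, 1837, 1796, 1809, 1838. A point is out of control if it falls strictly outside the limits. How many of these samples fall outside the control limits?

All 6 points lie within [1784, 1842].

0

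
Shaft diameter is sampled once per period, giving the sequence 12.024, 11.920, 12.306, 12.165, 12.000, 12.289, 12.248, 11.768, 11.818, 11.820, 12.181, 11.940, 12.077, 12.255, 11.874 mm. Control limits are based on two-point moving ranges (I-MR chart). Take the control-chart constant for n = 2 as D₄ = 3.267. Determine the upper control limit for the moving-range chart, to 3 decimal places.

Moving ranges: 0.104, 0.386, 0.141, 0.165, 0.289, 0.041, 0.480, 0.050, 0.002, 0.361, 0.241, 0.137, 0.178, 0.381; M̄R̄ = 2.9560 / 14 = 0.2111
UCL_MR = D₄·M̄R̄ = 3.267 × 0.2111 = 0.6898

0.690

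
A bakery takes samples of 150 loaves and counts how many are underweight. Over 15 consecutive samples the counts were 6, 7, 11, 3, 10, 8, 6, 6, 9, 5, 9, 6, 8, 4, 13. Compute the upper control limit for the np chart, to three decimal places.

15.357

p̄ = Σdᵢ / (k·n) = 111 / (15 × 150) = 0.04933
UCL = np̄ + 3·√(np̄(1−p̄)) = 7.4000 + 3 × √(7.4000×0.95067) = 7.4000 + 3 × 2.6523 = 15.3570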